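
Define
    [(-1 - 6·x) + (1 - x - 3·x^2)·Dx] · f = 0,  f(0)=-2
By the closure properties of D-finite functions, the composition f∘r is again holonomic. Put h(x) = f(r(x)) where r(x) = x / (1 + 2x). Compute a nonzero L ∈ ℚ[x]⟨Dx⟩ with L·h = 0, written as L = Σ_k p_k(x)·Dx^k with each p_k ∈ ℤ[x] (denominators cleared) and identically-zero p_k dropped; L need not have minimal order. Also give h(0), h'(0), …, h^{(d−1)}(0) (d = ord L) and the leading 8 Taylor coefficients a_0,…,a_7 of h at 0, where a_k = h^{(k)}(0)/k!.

f: a_k = -2, -2, -8, -14, -38, -80, -194, -434, …
Substitute x→r, Dx→(1/r')Dx; clear ⇒ L₀.
L = (1 + 8·x) + (-1 - 5·x - 5·x^2 + 2·x^3)·Dx  (order 1).
h: a_k = -2, -2, -4, 10, -34, 112, -370, 1222, …
ICs: h(0) = -2.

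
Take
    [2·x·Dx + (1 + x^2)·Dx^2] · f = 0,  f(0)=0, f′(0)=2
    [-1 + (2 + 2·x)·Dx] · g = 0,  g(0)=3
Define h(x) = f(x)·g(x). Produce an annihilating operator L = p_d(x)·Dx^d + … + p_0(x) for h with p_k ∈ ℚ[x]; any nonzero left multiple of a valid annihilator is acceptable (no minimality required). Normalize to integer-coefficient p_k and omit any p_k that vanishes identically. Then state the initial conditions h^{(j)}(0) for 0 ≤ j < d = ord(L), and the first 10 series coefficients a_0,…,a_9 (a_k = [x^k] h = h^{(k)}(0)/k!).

L = (3 - 4·x - x^2) + (-4 + 4·x + 12·x^2 + 4·x^3)·Dx + (4 + 8·x + 8·x^2 + 8·x^3 + 4·x^4)·Dx^2  (order 2).
h: a_k = 0, 6, 3, -11/4, -5/8, 389/320, 409/640, -18853/17920, -11167/35840, 237197/344064, …
ICs: h(0) = 0, h′(0) = 6.

f: a_k = 0, 2, 0, -2/3, 0, 2/5, 0, -2/7, 0, 2/9, …
g: a_k = 3, 3/2, -3/8, 3/16, -15/128, 21/256, -63/1024, 99/2048, -1287/32768, 2145/65536, …
L₀ := L_f ⊗_s L_g (sym. prod.), ord ≤ 2.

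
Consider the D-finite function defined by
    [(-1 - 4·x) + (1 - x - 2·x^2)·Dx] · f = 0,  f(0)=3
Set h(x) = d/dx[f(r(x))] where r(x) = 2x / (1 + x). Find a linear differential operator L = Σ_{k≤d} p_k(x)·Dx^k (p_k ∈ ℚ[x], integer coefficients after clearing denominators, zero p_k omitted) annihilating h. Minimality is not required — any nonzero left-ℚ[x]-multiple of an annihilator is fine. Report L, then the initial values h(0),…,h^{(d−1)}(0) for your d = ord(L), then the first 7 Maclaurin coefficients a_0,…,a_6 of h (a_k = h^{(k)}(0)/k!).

L = (10 + 54·x + 270·x^2 + 162·x^3) + (-1 - 10·x + 90·x^3 + 81·x^4)·Dx  (order 1).
h: a_k = 6, 60, 162, 1080, 2430, 14580, 30618, …
ICs: h(0) = 6.

f: a_k = 3, 3, 9, 15, 33, 63, 129, …
L₀ from L_f via x↦r, Dx↦r'^{-1}Dx.
h=h₀': d/dx-closure on L₀ ⇒ L.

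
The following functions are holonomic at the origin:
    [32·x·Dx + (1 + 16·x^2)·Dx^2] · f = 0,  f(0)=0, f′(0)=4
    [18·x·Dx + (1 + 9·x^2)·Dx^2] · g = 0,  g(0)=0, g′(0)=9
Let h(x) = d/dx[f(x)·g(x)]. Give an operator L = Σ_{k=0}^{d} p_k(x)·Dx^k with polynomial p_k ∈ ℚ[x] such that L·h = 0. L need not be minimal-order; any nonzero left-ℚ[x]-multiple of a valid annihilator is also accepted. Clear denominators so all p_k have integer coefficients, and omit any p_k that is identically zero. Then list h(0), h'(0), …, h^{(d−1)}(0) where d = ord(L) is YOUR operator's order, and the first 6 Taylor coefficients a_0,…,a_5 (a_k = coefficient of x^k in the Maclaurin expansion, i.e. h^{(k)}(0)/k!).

L = (-3456·x - 144000·x^3 - 1327104·x^5 + 4147200·x^7 + 71663616·x^9) + (-100 - 11532·x^2 - 259200·x^4 - 1161216·x^6 + 14515200·x^8 + 107495424·x^10)·Dx + (-200·x - 7880·x^3 - 86400·x^5 + 194112·x^7 + 8294400·x^9 + 35831808·x^11)·Dx^2 + (-1 - 50·x^2 - 769·x^4 + 110736·x^8 + 1036800·x^10 + 2985984·x^12)·Dx^3  (order 3).
h: a_k = 0, 72, 0, -1200, 0, 90072/5, …
ICs: h(0) = 0, h′(0) = 72, h′′(0) = 0.

f: a_k = 0, 4, 0, -64/3, 0, 1024/5, …
g: a_k = 0, 9, 0, -27, 0, 729/5, …
f·g: L₀ = L_f ⊗_s L_g, ord ≤ 2·2.
Differentiate: ansatz ord ≤ ord L₀ ⇒ L.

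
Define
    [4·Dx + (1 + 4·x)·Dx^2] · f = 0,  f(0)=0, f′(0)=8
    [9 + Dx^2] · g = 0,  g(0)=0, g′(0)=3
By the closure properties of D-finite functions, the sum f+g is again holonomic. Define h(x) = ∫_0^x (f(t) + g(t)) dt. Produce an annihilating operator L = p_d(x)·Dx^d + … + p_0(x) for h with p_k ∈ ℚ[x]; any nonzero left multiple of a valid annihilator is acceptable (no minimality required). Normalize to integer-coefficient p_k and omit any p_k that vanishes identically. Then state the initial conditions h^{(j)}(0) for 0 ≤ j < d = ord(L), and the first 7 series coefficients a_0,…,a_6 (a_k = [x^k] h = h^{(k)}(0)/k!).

f: a_k = 0, 8, -16, 128/3, -128, 2048/5, -4096/3, …
g: a_k = 0, 3, 0, -9/2, 0, 81/40, 0, …
f+g: L₀ = lclm(L_f,L_g), ord ≤ 2+2.
Integrate: L := L₀·Dx.
L = (3780 + 2592·x + 5184·x^2)·Dx^2 + (369 + 2124·x + 3888·x^2 + 5184·x^3)·Dx^3 + (420 + 288·x + 576·x^2)·Dx^4 + (41 + 236·x + 432·x^2 + 576·x^3)·Dx^5  (order 5).
h: a_k = 0, 0, 11/2, -16/3, 229/24, -128/5, 3293/48, …
ICs: h(0) = 0, h′(0) = 0, h′′(0) = 11, h′′′(0) = -32, h′′′′(0) = 229.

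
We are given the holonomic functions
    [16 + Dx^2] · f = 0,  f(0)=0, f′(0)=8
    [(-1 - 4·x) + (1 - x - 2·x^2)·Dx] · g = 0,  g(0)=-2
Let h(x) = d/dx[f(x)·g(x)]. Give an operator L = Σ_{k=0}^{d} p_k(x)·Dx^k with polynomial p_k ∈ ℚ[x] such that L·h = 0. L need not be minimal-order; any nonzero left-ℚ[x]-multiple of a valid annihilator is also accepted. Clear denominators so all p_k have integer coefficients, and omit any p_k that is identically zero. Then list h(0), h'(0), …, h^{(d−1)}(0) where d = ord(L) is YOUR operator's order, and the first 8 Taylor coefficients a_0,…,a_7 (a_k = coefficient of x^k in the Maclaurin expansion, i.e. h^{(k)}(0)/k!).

f: a_k = 0, 8, 0, -64/3, 0, 256/15, 0, -2048/315, …
g: a_k = -2, -2, -6, -10, -22, -42, -86, -170, …
f·g: L₀ = L_f ⊗_s L_g, ord ≤ 2·1.
h₀' ⇒ L via d/dx closure of L₀.
L = (4 - 128·x - 192·x^2 + 256·x^3 + 256·x^4) + (-5 - 12·x + 48·x^2 + 64·x^3)·Dx + (3 - 7·x - 10·x^2 + 16·x^3 + 16·x^4)·Dx^2  (order 2).
h: a_k = -16, -32, -16, -448/3, -1232/3, -4704/5, -19408/9, -1566592/315, …
ICs: h(0) = -16, h′(0) = -32.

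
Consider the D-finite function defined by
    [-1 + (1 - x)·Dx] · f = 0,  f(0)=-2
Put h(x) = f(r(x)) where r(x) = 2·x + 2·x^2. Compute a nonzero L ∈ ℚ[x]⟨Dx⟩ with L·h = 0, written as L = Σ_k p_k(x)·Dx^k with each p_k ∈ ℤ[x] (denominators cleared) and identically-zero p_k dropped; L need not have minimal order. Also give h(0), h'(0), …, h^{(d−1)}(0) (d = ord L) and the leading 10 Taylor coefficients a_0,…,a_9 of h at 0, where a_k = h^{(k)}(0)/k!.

L = (2 + 4·x) + (-1 + 2·x + 2·x^2)·Dx  (order 1).
h: a_k = -2, -4, -12, -32, -88, -240, -656, -1792, -4896, -13376, …
ICs: h(0) = -2.

f: a_k = -2, -2, -2, -2, -2, -2, -2, -2, -2, -2, …
f∘r: x↦r, Dx↦Dx/r' in L_f ⇒ L₀.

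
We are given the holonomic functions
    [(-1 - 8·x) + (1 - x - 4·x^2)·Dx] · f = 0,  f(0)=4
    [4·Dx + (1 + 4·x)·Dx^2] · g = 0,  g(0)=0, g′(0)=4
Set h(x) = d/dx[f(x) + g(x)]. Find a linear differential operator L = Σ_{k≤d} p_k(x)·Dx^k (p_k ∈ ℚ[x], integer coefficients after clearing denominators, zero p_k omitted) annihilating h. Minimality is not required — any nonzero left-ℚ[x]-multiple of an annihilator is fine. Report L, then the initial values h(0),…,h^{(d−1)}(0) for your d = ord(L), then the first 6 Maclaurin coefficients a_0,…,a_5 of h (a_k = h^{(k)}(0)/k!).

f: a_k = 4, 4, 20, 36, 116, 260, …
g: a_k = 0, 4, -8, 64/3, -64, 1024/5, …
Sum ⇒ L₀ = lclm(L_f,L_g) in ℚ(x)⟨Dx⟩.
Derive L from L₀ (diff closure).
L = (268 + 1616·x + 5504·x^2 + 4608·x^3 + 6144·x^4) + (11 + 360·x + 3008·x^2 + 7680·x^3 + 9472·x^4 + 10240·x^5)·Dx + (-7 - 67·x - 154·x^2 + 136·x^3 + 928·x^4 + 2176·x^5 + 2048·x^6)·Dx^2  (order 2).
h: a_k = 8, 24, 172, 208, 2324, 248, …
ICs: h(0) = 8, h′(0) = 24.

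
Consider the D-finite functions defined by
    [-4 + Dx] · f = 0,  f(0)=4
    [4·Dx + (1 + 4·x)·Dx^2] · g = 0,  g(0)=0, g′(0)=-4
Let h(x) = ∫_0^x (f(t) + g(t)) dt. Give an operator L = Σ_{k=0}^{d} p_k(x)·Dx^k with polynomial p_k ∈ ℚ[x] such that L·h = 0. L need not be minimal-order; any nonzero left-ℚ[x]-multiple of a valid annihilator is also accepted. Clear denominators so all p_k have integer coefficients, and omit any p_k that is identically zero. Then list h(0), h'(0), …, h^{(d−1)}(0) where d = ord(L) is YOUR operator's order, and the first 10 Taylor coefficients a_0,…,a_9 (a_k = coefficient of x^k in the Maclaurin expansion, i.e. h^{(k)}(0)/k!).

f: a_k = 4, 16, 32, 128/3, 128/3, 512/15, 1024/45, 4096/315, 2048/315, 8192/2835, …
g: a_k = 0, -4, 8, -64/3, 64, -1024/5, 2048/3, -16384/7, 8192, -262144/9, …
Weyl lclm of L_f,L_g ⇒ L₀ (ord ≤ 3).
h=∫₀ˣh₀: take L = L₀·Dx.
L = (-24 - 32·x)·Dx^2 + (2 - 16·x - 32·x^2)·Dx^3 + (1 + 6·x + 8·x^2)·Dx^4  (order 4).
h: a_k = 0, 4, 6, 40/3, 16/3, 64/3, -256/9, 31744/315, -91648/315, 2582528/2835, …
ICs: h(0) = 0, h′(0) = 4, h′′(0) = 12, h′′′(0) = 80.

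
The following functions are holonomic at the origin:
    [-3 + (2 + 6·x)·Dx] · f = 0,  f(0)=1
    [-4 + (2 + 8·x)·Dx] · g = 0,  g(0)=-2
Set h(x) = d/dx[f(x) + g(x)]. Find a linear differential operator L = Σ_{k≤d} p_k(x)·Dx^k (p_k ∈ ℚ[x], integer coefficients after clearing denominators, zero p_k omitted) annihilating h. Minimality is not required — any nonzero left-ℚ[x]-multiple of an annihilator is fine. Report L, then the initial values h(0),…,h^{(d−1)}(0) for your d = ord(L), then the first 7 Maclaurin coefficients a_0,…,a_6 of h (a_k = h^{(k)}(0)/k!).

f: a_k = 1, 3/2, -9/8, 27/16, -405/128, 1701/256, -15309/1024, …
g: a_k = -2, -4, 4, -8, 20, -56, 168, …
Weyl lclm of L_f,L_g ⇒ L₀ (ord ≤ 2).
Differentiate: ansatz ord ≤ ord L₀ ⇒ L.
L = -18 + (-21 - 72·x)·Dx + (-2 - 14·x - 24·x^2)·Dx^2  (order 2).
h: a_k = -5/2, 23/4, -303/16, 2155/32, -63175/256, 470169/512, -7064211/2048, …
ICs: h(0) = -5/2, h′(0) = 23/4.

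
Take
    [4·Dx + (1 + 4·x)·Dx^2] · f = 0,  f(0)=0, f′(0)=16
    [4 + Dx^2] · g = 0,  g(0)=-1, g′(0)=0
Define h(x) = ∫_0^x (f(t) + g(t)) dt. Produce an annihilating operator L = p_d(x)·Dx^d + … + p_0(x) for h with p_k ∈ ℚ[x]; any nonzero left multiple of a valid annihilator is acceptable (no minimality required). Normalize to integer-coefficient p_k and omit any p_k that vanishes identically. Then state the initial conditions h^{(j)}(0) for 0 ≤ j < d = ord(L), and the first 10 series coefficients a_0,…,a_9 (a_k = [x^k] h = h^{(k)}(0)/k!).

f: a_k = 0, 16, -32, 256/3, -256, 4096/5, -8192/3, 65536/7, -32768, 1048576/9, …
g: a_k = -1, 0, 2, 0, -2/3, 0, 4/45, 0, -2/315, 0, …
Sum ⇒ L₀ = lclm(L_f,L_g) in ℚ(x)⟨Dx⟩.
∫: right-multiply L₀ by Dx.
L = (400 + 128·x + 256·x^2)·Dx^2 + (36 + 176·x + 192·x^2 + 256·x^3)·Dx^3 + (100 + 32·x + 64·x^2)·Dx^4 + (9 + 44·x + 48·x^2 + 64·x^3)·Dx^5  (order 5).
h: a_k = 0, -1, 8, -10, 64/3, -154/3, 2048/15, -122876/315, 8192/7, -10321922/2835, …
ICs: h(0) = 0, h′(0) = -1, h′′(0) = 16, h′′′(0) = -60, h′′′′(0) = 512.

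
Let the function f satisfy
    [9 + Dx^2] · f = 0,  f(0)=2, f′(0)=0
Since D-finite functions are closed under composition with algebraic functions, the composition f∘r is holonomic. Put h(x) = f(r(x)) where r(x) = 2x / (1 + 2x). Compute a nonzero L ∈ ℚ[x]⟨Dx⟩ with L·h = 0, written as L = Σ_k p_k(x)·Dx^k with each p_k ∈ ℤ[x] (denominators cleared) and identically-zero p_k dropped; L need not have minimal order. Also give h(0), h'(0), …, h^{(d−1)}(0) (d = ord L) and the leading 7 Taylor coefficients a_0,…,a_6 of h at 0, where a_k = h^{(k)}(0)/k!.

f: a_k = 2, 0, -9, 0, 27/4, 0, -81/40, …
h₀=f(r): pull back L_f along r ⇒ L₀.
L = 36 + (4 + 24·x + 48·x^2 + 32·x^3)·Dx + (1 + 8·x + 24·x^2 + 32·x^3 + 16·x^4)·Dx^2  (order 2).
h: a_k = 2, 0, -36, 144, -324, 288, 6552/5, …
ICs: h(0) = 2, h′(0) = 0.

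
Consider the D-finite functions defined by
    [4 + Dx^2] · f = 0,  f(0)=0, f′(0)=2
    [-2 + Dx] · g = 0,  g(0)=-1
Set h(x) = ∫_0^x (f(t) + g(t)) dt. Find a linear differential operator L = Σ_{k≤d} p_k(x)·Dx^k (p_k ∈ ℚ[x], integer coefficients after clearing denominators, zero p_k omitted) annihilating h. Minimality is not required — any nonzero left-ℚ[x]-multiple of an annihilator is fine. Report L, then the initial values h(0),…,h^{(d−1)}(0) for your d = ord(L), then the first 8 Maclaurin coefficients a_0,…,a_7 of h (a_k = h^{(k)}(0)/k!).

f: a_k = 0, 2, 0, -4/3, 0, 4/15, 0, -8/315, …
g: a_k = -1, -2, -2, -4/3, -2/3, -4/15, -4/45, -8/315, …
f+g: L₀ = lclm(L_f,L_g), ord ≤ 2+1.
Integrate: L := L₀·Dx.
L = -8·Dx + 4·Dx^2 - 2·Dx^3 + Dx^4  (order 4).
h: a_k = 0, -1, 0, -2/3, -2/3, -2/15, 0, -4/315, …
ICs: h(0) = 0, h′(0) = -1, h′′(0) = 0, h′′′(0) = -4.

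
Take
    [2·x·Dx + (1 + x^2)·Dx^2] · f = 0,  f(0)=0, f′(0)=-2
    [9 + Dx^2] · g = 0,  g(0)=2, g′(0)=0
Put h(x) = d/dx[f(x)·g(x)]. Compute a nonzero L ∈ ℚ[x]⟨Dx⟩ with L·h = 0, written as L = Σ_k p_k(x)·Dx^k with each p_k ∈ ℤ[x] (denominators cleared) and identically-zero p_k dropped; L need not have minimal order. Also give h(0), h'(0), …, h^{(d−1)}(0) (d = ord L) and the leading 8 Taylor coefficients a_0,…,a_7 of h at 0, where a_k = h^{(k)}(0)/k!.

f: a_k = 0, -2, 0, 2/3, 0, -2/5, 0, 2/7, …
g: a_k = 2, 0, -9, 0, 27/4, 0, -81/40, 0, …
Product ⇒ symmetric product L₀, ord ≤ 4.
Derive L from L₀ (diff closure).
L = (20358 + 86886·x^2 + 157437·x^4 + 155520·x^6 + 96228·x^8 + 36450·x^10 + 6561·x^12) + (6372·x + 25596·x^3 + 39960·x^5 + 32400·x^7 + 14580·x^9 + 2916·x^11)·Dx + (3432 + 15828·x^2 + 31110·x^4 + 33588·x^6 + 22032·x^8 + 8424·x^10 + 1458·x^12)·Dx^2 + (708·x + 2844·x^3 + 4440·x^5 + 3600·x^7 + 1620·x^9 + 324·x^11)·Dx^3 + (130 + 686·x^2 + 1513·x^4 + 1812·x^6 + 1260·x^8 + 486·x^10 + 81·x^12)·Dx^4  (order 4).
h: a_k = -4, 0, 58, 0, -203/2, 0, 1781/20, 0, …
ICs: h(0) = -4, h′(0) = 0, h′′(0) = 116, h′′′(0) = 0.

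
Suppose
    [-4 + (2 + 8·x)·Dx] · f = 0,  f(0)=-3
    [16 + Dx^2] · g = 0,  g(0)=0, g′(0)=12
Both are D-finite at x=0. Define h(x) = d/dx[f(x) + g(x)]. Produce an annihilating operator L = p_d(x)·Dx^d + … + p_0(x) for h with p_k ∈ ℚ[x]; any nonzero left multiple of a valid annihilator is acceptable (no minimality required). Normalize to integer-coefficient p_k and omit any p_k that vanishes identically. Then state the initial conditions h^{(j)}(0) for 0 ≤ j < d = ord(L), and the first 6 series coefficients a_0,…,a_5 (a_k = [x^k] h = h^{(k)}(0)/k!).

L = (-608 - 1024·x - 2048·x^2) + (-112 - 960·x - 3072·x^2 - 4096·x^3)·Dx + (-38 - 64·x - 128·x^2)·Dx^2 + (-7 - 60·x - 192·x^2 - 256·x^3)·Dx^3  (order 3).
h: a_k = 6, 12, -132, 120, -292, 1512, …
ICs: h(0) = 6, h′(0) = 12, h′′(0) = -264.

f: a_k = -3, -6, 6, -12, 30, -84, …
g: a_k = 0, 12, 0, -32, 0, 128/5, …
Sum ⇒ L₀ = lclm(L_f,L_g) in ℚ(x)⟨Dx⟩.
h=h₀': d/dx-closure on L₀ ⇒ L.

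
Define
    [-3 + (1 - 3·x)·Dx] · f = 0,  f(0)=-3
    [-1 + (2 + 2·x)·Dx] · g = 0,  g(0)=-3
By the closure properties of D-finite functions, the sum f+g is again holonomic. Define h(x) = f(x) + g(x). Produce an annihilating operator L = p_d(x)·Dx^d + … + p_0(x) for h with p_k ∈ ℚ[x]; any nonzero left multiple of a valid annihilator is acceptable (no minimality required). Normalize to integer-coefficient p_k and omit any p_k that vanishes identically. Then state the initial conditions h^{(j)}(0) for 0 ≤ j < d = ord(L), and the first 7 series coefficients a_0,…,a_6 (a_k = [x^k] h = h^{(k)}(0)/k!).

L = (-39 - 27·x) + (73 + 138·x + 81·x^2)·Dx + (-10 + 2·x + 66·x^2 + 54·x^3)·Dx^2  (order 2).
h: a_k = -6, -21/2, -213/8, -1299/16, -31089/128, -186645/256, -2239425/1024, …
ICs: h(0) = -6, h′(0) = -21/2.

f: a_k = -3, -9, -27, -81, -243, -729, -2187, …
g: a_k = -3, -3/2, 3/8, -3/16, 15/128, -21/256, 63/1024, …
L₀ := lclm(L_f,L_g); ord L₀ ≤ 1+1.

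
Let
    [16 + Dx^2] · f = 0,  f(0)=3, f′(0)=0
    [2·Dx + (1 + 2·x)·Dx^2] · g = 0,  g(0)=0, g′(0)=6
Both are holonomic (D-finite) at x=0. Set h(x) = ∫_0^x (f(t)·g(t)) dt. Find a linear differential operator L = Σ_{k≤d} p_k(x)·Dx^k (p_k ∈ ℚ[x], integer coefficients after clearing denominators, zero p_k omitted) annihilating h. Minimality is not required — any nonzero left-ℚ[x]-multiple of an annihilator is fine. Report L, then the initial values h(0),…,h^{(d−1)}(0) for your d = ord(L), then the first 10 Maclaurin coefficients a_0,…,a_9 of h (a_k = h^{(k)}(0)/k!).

f: a_k = 3, 0, -24, 0, 32, 0, -256/15, 0, 512/105, 0, …
g: a_k = 0, 6, -6, 8, -12, 96/5, -32, 384/7, -96, 512/3, …
Product ⇒ symmetric product L₀, ord ≤ 4.
∫: right-multiply L₀ by Dx.
L = (2688 + 27648·x + 93184·x^2 + 131072·x^3 + 65536·x^4)·Dx + (896 + 5888·x + 12288·x^2 + 8192·x^3)·Dx^2 + (408 + 3712·x + 11904·x^2 + 16384·x^3 + 8192·x^4)·Dx^3 + (56 + 368·x + 768·x^2 + 512·x^3)·Dx^4 + (15 + 124·x + 380·x^2 + 512·x^3 + 256·x^4)·Dx^5  (order 5).
h: a_k = 0, 0, 9, -6, -30, 108/5, 48/5, 0, -624/35, 992/45, …
ICs: h(0) = 0, h′(0) = 0, h′′(0) = 18, h′′′(0) = -36, h′′′′(0) = -720.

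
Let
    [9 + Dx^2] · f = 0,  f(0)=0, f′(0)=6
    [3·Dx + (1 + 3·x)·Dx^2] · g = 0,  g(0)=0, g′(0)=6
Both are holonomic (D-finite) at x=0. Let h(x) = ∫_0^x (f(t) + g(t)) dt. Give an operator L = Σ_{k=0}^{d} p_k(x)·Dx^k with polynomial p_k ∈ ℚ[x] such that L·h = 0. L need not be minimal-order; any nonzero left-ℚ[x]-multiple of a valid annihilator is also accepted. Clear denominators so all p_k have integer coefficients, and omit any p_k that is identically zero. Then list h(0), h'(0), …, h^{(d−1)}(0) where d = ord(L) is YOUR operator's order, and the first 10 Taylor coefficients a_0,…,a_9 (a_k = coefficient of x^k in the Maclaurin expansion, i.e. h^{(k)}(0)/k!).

f: a_k = 0, 6, 0, -9, 0, 81/20, 0, -243/280, 0, 243/2240, …
g: a_k = 0, 6, -9, 18, -81/2, 486/5, -243, 4374/7, -6561/4, 4374, …
h₀=f+g: left-lcm gives L₀, ord ≤ 4.
Integrate: L := L₀·Dx.
L = (63 + 54·x + 81·x^2)·Dx^2 + (9 + 45·x + 81·x^2 + 81·x^3)·Dx^3 + (7 + 6·x + 9·x^2)·Dx^4 + (1 + 5·x + 9·x^2 + 9·x^3)·Dx^5  (order 5).
h: a_k = 0, 0, 6, -3, 9/4, -81/10, 135/8, -243/7, 174717/2240, -729/4, …
ICs: h(0) = 0, h′(0) = 0, h′′(0) = 12, h′′′(0) = -18, h′′′′(0) = 54.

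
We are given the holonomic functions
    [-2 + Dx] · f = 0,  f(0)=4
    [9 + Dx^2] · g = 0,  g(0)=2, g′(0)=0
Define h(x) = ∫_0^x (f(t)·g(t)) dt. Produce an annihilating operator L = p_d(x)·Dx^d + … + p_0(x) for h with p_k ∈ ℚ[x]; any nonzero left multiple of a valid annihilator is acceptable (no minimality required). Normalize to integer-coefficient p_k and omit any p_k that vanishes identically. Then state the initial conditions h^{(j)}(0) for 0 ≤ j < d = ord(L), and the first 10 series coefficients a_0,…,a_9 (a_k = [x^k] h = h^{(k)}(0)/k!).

L = 13·Dx - 4·Dx^2 + Dx^3  (order 3).
h: a_k = 0, 8, 8, -20/3, -46/3, -119/15, 61/45, 407/126, 3277/2520, -239/45360, …
ICs: h(0) = 0, h′(0) = 8, h′′(0) = 16.

f: a_k = 4, 8, 8, 16/3, 8/3, 16/15, 16/45, 32/315, 8/315, 16/2835, …
g: a_k = 2, 0, -9, 0, 27/4, 0, -81/40, 0, 729/2240, 0, …
h₀=f·g: eliminate ⇒ L₀, order ≤ 1·2.
h=∫₀ˣh₀: take L = L₀·Dx.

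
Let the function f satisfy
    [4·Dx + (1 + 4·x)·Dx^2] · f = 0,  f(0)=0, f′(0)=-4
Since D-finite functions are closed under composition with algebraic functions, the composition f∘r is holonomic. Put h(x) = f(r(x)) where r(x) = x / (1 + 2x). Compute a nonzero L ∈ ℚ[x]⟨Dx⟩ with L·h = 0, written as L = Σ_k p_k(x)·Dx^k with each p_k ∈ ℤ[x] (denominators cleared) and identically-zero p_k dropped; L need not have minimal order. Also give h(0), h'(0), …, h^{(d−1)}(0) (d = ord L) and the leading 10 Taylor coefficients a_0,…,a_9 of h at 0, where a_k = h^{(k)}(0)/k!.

f: a_k = 0, -4, 8, -64/3, 64, -1024/5, 2048/3, -16384/7, 8192, -262144/9, …
L₀ from L_f via x↦r, Dx↦r'^{-1}Dx.
L = (8 + 24·x)·Dx + (1 + 8·x + 12·x^2)·Dx^2  (order 2).
h: a_k = 0, -4, 16, -208/3, 320, -7744/5, 23296/3, -279808/7, 209920, -10077184/9, …
ICs: h(0) = 0, h′(0) = -4.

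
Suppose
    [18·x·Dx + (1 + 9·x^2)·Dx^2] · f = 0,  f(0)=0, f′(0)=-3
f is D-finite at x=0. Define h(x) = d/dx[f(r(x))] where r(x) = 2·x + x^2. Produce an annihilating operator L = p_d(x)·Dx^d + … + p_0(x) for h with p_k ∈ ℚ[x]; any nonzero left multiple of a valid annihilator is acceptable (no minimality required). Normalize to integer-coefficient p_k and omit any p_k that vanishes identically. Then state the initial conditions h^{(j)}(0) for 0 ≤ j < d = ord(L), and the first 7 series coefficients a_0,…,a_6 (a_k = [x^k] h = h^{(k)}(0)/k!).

L = (-1 + 72·x + 144·x^2 + 108·x^3 + 27·x^4) + (1 + x + 36·x^2 + 72·x^3 + 45·x^4 + 9·x^5)·Dx  (order 1).
h: a_k = -6, -6, 216, 432, -7506, -23274, 252720, …
ICs: h(0) = -6.

f: a_k = 0, -3, 0, 9, 0, -243/5, 0, …
h₀=f(r): pull back L_f along r ⇒ L₀.
h₀' ⇒ L via d/dx closure of L₀.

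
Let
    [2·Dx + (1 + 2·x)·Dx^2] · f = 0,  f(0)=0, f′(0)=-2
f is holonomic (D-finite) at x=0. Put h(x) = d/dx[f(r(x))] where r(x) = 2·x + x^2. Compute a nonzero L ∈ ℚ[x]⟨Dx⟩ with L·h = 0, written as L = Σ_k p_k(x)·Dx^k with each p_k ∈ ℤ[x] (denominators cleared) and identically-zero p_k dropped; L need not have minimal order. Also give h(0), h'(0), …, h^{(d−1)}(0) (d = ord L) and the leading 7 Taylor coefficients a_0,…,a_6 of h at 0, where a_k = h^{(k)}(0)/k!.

f: a_k = 0, -2, 2, -8/3, 4, -32/5, 32/3, …
Substitute x→r, Dx→(1/r')Dx; clear ⇒ L₀.
h₀' ⇒ L via d/dx closure of L₀.
L = (3 + 4·x + 2·x^2) + (1 + 5·x + 6·x^2 + 2·x^3)·Dx  (order 1).
h: a_k = -4, 12, -40, 136, -464, 1584, -5408, …
ICs: h(0) = -4.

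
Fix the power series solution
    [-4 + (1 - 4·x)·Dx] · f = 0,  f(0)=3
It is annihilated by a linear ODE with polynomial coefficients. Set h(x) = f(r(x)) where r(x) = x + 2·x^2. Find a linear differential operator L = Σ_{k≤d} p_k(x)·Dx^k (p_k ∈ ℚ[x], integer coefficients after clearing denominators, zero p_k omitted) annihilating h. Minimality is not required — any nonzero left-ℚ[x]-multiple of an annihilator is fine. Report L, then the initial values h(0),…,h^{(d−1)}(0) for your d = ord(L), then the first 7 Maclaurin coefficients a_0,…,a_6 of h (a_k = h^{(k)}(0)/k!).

f: a_k = 3, 12, 48, 192, 768, 3072, 12288, …
Change of var in L_f (x↦r) gives L₀.
L = (4 + 16·x) + (-1 + 4·x + 8·x^2)·Dx  (order 1).
h: a_k = 3, 12, 72, 384, 2112, 11520, 62976, …
ICs: h(0) = 3.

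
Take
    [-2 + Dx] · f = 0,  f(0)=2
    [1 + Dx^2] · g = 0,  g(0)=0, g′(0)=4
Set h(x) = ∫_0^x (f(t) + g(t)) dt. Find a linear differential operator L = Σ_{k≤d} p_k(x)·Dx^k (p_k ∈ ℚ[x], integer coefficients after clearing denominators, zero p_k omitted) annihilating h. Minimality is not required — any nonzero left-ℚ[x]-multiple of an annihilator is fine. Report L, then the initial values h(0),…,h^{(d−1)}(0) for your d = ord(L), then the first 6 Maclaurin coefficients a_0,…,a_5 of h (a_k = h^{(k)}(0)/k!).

L = -2·Dx + Dx^2 - 2·Dx^3 + Dx^4  (order 4).
h: a_k = 0, 2, 4, 4/3, 1/2, 4/15, …
ICs: h(0) = 0, h′(0) = 2, h′′(0) = 8, h′′′(0) = 8.

f: a_k = 2, 4, 4, 8/3, 4/3, 8/15, …
g: a_k = 0, 4, 0, -2/3, 0, 1/30, …
Weyl lclm of L_f,L_g ⇒ L₀ (ord ≤ 3).
∫: right-multiply L₀ by Dx.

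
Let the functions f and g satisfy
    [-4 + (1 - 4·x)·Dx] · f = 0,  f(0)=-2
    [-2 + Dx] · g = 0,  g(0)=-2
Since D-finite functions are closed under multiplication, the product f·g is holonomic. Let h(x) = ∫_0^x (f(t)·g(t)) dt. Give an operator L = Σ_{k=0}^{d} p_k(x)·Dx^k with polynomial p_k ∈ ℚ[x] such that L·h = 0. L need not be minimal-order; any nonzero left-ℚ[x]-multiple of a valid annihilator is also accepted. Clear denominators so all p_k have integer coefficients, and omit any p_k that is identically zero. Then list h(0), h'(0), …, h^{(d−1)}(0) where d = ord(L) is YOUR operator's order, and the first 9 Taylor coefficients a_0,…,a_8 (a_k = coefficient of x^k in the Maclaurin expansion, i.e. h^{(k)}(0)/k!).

f: a_k = -2, -8, -32, -128, -512, -2048, -8192, -32768, -131072, …
g: a_k = -2, -4, -4, -8/3, -4/3, -8/15, -8/45, -16/315, -4/315, …
Sym-product of L_f,L_g gives L₀ (≤ ord 1).
h=∫h₀ ⇒ L = L₀·Dx.
L = (6 - 8·x)·Dx + (-1 + 4·x)·Dx^2  (order 2).
h: a_k = 0, 4, 12, 104/3, 316/3, 1688/5, 50648/45, 1215568/315, 1418164/105, …
ICs: h(0) = 0, h′(0) = 4.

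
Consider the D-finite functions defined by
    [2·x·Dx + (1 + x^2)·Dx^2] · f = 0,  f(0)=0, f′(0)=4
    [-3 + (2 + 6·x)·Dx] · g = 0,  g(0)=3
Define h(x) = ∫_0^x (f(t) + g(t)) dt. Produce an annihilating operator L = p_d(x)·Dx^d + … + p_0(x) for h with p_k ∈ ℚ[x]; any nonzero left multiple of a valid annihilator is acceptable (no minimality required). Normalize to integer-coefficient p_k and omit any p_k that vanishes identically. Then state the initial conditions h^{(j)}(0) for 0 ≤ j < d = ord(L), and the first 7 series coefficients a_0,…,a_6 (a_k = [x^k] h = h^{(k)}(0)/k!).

L = (-12 - 90·x + 36·x^2 + 54·x^3)·Dx^2 + (-35 - 48·x - 102·x^2 + 144·x^3 + 189·x^4)·Dx^3 + (-6 - 10·x + 36·x^2 + 44·x^3 + 42·x^4 + 54·x^5)·Dx^4  (order 4).
h: a_k = 0, 3, 17/4, -9/8, 179/192, -243/128, 26539/7680, …
ICs: h(0) = 0, h′(0) = 3, h′′(0) = 17/2, h′′′(0) = -27/4.

f: a_k = 0, 4, 0, -4/3, 0, 4/5, 0, …
g: a_k = 3, 9/2, -27/8, 81/16, -1215/128, 5103/256, -45927/1024, …
L₀ := lclm(L_f,L_g); ord L₀ ≤ 2+1.
h=∫h₀ ⇒ L = L₀·Dx.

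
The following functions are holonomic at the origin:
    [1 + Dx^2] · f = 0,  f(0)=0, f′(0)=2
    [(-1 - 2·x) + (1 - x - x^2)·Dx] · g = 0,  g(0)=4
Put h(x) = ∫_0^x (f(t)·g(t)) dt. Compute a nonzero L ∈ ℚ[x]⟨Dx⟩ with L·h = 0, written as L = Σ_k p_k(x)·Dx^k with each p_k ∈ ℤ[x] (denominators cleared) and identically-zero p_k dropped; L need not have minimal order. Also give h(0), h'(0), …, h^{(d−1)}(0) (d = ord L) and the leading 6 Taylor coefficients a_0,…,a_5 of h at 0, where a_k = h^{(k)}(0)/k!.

f: a_k = 0, 2, 0, -1/3, 0, 1/60, …
g: a_k = 4, 4, 8, 12, 20, 32, …
f·g: L₀ = L_f ⊗_s L_g, ord ≤ 2·1.
h=∫h₀ ⇒ L = L₀·Dx.
L = (1 + x + x^2)·Dx + (2 + 4·x)·Dx^2 + (-1 + x + x^2)·Dx^3  (order 3).
h: a_k = 0, 0, 4, 8/3, 11/3, 68/15, …
ICs: h(0) = 0, h′(0) = 0, h′′(0) = 8.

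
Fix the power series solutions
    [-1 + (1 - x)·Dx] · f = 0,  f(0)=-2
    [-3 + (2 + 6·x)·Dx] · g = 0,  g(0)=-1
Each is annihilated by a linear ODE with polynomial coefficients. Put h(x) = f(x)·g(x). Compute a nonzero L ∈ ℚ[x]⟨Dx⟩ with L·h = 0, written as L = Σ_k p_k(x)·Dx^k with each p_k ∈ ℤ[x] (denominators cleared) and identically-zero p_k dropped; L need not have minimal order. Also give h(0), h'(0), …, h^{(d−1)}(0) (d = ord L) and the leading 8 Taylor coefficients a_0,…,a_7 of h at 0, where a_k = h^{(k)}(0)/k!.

L = (5 + 3·x) + (-2 - 4·x + 6·x^2)·Dx  (order 1).
h: a_k = 2, 5, 11/4, 49/8, -13/64, 1675/128, -8609/512, 54953/1024, …
ICs: h(0) = 2.

f: a_k = -2, -2, -2, -2, -2, -2, -2, -2, …
g: a_k = -1, -3/2, 9/8, -27/16, 405/128, -1701/256, 15309/1024, -72171/2048, …
Sym-product of L_f,L_g gives L₀ (≤ ord 1).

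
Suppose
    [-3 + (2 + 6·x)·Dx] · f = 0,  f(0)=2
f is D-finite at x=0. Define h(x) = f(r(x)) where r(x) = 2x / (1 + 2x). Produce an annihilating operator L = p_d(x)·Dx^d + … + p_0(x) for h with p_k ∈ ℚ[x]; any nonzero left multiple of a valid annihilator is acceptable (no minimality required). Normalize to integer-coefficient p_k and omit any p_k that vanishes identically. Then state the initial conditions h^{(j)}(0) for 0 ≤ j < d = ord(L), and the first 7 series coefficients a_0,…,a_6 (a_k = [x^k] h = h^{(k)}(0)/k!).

L = -3 + (1 + 10·x + 16·x^2)·Dx  (order 1).
h: a_k = 2, 6, -21, 87, -1677/4, 9069/4, -106305/8, …
ICs: h(0) = 2.

f: a_k = 2, 3, -9/4, 27/8, -405/64, 1701/128, -15309/512, …
Change of var in L_f (x↦r) gives L₀.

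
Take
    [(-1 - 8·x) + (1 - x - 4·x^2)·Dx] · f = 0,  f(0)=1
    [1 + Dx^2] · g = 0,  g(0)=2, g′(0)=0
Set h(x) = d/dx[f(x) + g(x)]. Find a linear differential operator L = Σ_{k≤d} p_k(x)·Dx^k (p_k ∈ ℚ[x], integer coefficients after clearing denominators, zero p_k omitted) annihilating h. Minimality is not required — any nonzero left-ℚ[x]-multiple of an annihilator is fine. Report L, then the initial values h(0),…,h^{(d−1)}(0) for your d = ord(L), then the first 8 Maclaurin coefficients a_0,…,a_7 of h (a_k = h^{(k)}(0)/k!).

f: a_k = 1, 1, 5, 9, 29, 65, 181, 441, …
g: a_k = 2, 0, -1, 0, 1/12, 0, -1/360, 0, …
L₀ := lclm(L_f,L_g); ord L₀ ≤ 1+2.
h=h₀': d/dx-closure on L₀ ⇒ L.
L = (706 + 4324·x + 19178·x^2 + 15080·x^3 + 30400·x^4 + 1152·x^5 + 1536·x^6) + (-55 - 431·x + 153·x^2 + 1009·x^3 + 3620·x^4 + 5904·x^5 + 448·x^6 + 512·x^7)·Dx + (706 + 4324·x + 19178·x^2 + 15080·x^3 + 30400·x^4 + 1152·x^5 + 1536·x^6)·Dx^2 + (-55 - 431·x + 153·x^2 + 1009·x^3 + 3620·x^4 + 5904·x^5 + 448·x^6 + 512·x^7)·Dx^3  (order 3).
h: a_k = 1, 8, 27, 349/3, 325, 65159/60, 3087, 23486401/2520, …
ICs: h(0) = 1, h′(0) = 8, h′′(0) = 54.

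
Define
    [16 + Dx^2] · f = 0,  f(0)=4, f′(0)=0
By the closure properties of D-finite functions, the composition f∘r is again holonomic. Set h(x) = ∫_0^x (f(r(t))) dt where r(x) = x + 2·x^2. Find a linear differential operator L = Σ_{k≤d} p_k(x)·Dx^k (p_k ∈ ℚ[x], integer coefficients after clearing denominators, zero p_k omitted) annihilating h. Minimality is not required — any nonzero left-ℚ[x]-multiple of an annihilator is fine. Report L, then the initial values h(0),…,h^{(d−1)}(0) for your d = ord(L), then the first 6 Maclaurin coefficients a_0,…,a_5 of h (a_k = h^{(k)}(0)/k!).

f: a_k = 4, 0, -32, 0, 128/3, 0, …
L₀ from L_f via x↦r, Dx↦r'^{-1}Dx.
h=∫₀ˣh₀: take L = L₀·Dx.
L = (16 + 192·x + 768·x^2 + 1024·x^3)·Dx - 4·Dx^2 + (1 + 4·x)·Dx^3  (order 3).
h: a_k = 0, 4, 0, -32/3, -32, -256/15, …
ICs: h(0) = 0, h′(0) = 4, h′′(0) = 0.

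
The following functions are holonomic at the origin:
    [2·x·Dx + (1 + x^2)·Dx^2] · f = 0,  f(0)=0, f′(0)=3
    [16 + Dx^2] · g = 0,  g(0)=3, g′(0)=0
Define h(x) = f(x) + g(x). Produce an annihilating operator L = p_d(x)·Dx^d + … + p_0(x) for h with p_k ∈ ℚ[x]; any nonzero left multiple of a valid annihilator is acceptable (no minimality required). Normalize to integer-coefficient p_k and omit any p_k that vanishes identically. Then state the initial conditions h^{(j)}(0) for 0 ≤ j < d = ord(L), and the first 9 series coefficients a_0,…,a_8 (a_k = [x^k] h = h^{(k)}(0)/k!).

f: a_k = 0, 3, 0, -1, 0, 3/5, 0, -3/7, 0, …
g: a_k = 3, 0, -24, 0, 32, 0, -256/15, 0, 512/105, …
h₀=f+g: left-lcm gives L₀, ord ≤ 4.
L = (64·x + 704·x^3 + 256·x^5)·Dx + (112 + 416·x^2 + 432·x^4 + 128·x^6)·Dx^2 + (4·x + 44·x^3 + 16·x^5)·Dx^3 + (7 + 26·x^2 + 27·x^4 + 8·x^6)·Dx^4  (order 4).
h: a_k = 3, 3, -24, -1, 32, 3/5, -256/15, -3/7, 512/105, …
ICs: h(0) = 3, h′(0) = 3, h′′(0) = -48, h′′′(0) = -6.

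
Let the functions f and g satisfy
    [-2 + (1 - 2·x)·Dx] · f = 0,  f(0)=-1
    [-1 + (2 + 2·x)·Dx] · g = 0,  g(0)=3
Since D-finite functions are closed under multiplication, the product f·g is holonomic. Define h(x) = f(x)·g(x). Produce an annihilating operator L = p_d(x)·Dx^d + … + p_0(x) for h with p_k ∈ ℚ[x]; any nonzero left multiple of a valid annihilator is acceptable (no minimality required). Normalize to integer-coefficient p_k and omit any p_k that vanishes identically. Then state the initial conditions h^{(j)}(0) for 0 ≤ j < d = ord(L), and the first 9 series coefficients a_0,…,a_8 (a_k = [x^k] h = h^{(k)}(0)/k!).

f: a_k = -1, -2, -4, -8, -16, -32, -64, -128, -256, …
g: a_k = 3, 3/2, -3/8, 3/16, -15/128, 21/256, -63/1024, 99/2048, -1287/32768, …
Sym-product of L_f,L_g gives L₀ (≤ ord 1).
L = (5 + 2·x) + (-2 + 2·x + 4·x^2)·Dx  (order 1).
h: a_k = -3, -15/2, -117/8, -471/16, -7521/128, -30105/256, -240777/1024, -963207/2048, -30821337/32768, …
ICs: h(0) = -3.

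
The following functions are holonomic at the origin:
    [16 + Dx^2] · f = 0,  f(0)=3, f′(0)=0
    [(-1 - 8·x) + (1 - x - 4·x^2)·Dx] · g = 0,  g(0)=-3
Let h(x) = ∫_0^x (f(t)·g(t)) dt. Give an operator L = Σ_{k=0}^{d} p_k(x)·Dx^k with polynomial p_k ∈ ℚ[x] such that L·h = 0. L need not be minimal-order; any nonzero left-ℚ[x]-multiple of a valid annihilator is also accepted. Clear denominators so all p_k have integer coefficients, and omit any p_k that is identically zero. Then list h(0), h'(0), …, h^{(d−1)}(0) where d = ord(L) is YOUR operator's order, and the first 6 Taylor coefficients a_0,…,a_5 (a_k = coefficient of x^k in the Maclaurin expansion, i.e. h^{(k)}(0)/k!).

f: a_k = 3, 0, -24, 0, 32, 0, …
g: a_k = -3, -3, -15, -27, -87, -195, …
f·g: L₀ = L_f ⊗_s L_g, ord ≤ 2·1.
h=∫h₀ ⇒ L = L₀·Dx.
L = (-8 + 16·x + 64·x^2)·Dx + (2 + 16·x)·Dx^2 + (-1 + x + 4·x^2)·Dx^3  (order 3).
h: a_k = 0, -9, -9/2, 9, -9/4, 3/5, …
ICs: h(0) = 0, h′(0) = -9, h′′(0) = -9.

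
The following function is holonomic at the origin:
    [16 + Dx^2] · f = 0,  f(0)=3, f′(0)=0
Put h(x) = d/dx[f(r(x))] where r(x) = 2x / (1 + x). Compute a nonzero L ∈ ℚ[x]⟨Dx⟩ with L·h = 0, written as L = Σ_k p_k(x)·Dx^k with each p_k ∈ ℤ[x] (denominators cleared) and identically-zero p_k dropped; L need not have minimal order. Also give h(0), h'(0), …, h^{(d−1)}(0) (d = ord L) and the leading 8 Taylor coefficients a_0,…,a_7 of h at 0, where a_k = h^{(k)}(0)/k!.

f: a_k = 3, 0, -24, 0, 32, 0, -256/15, 0, …
Substitute x→r, Dx→(1/r')Dx; clear ⇒ L₀.
h=h₀': d/dx-closure on L₀ ⇒ L.
L = (70 + 12·x + 6·x^2) + (6 + 18·x + 18·x^2 + 6·x^3)·Dx + (1 + 4·x + 6·x^2 + 4·x^3 + x^4)·Dx^2  (order 2).
h: a_k = 0, -192, 576, 896, -8320, 106432/5, -108864/5, -3730688/105, …
ICs: h(0) = 0, h′(0) = -192.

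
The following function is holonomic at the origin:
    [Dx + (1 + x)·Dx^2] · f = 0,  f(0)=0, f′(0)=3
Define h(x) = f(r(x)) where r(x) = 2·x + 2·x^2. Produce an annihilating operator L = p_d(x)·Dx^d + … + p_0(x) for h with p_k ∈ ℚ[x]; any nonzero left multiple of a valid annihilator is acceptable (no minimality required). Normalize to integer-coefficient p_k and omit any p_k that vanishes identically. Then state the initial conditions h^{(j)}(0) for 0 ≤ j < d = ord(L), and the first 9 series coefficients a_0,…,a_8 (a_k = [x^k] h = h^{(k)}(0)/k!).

f: a_k = 0, 3, -3/2, 1, -3/4, 3/5, -1/2, 3/7, -3/8, …
h₀=f(r): pull back L_f along r ⇒ L₀.
L = (4·x + 4·x^2)·Dx + (1 + 4·x + 6·x^2 + 4·x^3)·Dx^2  (order 2).
h: a_k = 0, 6, 0, -4, 6, -24/5, 0, 48/7, -12, …
ICs: h(0) = 0, h′(0) = 6.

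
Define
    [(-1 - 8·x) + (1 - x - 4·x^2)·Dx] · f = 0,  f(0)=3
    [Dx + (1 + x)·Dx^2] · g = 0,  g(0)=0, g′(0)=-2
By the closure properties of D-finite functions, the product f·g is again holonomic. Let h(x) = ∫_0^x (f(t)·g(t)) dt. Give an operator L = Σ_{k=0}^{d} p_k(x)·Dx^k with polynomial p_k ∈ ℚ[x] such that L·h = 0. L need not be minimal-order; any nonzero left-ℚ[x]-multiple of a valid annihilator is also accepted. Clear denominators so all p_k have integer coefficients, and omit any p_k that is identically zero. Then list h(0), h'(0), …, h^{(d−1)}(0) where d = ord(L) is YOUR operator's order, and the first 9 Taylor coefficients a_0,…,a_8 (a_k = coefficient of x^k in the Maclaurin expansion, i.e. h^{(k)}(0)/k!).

f: a_k = 3, 3, 15, 27, 87, 195, 543, 1323, 3495, …
g: a_k = 0, -2, 1, -2/3, 1/2, -2/5, 1/3, -2/7, 1/4, …
f·g: L₀ = L_f ⊗_s L_g, ord ≤ 1·2.
h=∫₀ˣh₀: take L = L₀·Dx.
L = (9 + 16·x)·Dx + (1 + 19·x + 20·x^2)·Dx^2 + (-1 + 5·x^2 + 4·x^3)·Dx^3  (order 3).
h: a_k = 0, 0, -3, -1, -29/4, -79/10, -1567/60, -3137/70, -13179/112, …
ICs: h(0) = 0, h′(0) = 0, h′′(0) = -6.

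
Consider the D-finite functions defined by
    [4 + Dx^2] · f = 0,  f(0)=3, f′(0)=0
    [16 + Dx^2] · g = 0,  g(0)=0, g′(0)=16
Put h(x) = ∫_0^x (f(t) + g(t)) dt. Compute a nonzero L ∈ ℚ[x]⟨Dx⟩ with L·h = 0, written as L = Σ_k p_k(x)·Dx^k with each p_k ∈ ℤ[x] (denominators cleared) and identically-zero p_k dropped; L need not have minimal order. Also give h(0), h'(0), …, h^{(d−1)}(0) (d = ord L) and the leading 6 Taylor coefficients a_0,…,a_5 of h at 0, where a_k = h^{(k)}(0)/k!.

f: a_k = 3, 0, -6, 0, 2, 0, …
g: a_k = 0, 16, 0, -128/3, 0, 512/15, …
L₀ := lclm(L_f,L_g); ord L₀ ≤ 2+2.
h=∫h₀ ⇒ L = L₀·Dx.
L = 64·Dx + 20·Dx^3 + Dx^5  (order 5).
h: a_k = 0, 3, 8, -2, -32/3, 2/5, …
ICs: h(0) = 0, h′(0) = 3, h′′(0) = 16, h′′′(0) = -12, h′′′′(0) = -256.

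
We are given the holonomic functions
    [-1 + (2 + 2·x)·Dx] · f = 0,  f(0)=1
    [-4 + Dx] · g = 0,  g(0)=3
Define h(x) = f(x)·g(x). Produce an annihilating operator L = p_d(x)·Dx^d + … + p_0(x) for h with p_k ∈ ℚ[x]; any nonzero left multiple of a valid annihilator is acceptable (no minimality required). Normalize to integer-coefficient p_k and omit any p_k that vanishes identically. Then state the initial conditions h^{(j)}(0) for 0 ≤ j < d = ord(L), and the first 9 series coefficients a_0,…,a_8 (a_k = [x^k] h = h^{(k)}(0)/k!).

f: a_k = 1, 1/2, -1/8, 1/16, -5/128, 7/256, -21/1024, 33/2048, -429/32768, …
g: a_k = 3, 12, 24, 32, 32, 128/5, 256/15, 1024/105, 512/105, …
Sym-product of L_f,L_g gives L₀ (≤ ord 1).
L = (-9 - 8·x) + (2 + 2·x)·Dx  (order 1).
h: a_k = 3, 27/2, 237/8, 683/16, 5841/128, 49553/1280, 417727/15360, 1167969/71680, 29265889/3440640, …
ICs: h(0) = 3.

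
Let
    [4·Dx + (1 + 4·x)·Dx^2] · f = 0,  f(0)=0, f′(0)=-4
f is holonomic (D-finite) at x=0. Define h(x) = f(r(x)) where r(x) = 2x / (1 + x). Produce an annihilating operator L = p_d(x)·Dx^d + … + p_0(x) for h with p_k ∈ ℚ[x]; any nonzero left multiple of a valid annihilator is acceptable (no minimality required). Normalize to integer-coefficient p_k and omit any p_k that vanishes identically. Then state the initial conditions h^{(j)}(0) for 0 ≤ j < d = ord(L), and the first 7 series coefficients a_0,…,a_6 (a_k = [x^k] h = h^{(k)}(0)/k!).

L = (10 + 18·x)·Dx + (1 + 10·x + 9·x^2)·Dx^2  (order 2).
h: a_k = 0, -8, 40, -728/3, 1640, -59048/5, 265720/3, …
ICs: h(0) = 0, h′(0) = -8.

f: a_k = 0, -4, 8, -64/3, 64, -1024/5, 2048/3, …
h₀=f(r): pull back L_f along r ⇒ L₀.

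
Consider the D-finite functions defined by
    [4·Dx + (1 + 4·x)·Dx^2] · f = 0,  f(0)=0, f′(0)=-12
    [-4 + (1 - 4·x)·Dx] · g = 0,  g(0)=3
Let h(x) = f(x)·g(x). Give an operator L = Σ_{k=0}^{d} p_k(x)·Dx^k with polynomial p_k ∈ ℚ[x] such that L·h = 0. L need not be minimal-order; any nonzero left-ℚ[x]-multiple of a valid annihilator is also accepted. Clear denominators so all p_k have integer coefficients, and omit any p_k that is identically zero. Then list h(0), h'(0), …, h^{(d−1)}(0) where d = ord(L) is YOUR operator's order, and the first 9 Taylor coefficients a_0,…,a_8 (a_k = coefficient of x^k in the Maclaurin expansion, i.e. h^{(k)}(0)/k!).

L = 16 + (4 + 48·x)·Dx + (-1 + 16·x^2)·Dx^2  (order 2).
h: a_k = 0, -36, -72, -480, -1344, -36096/5, -113664/5, -3919872/35, -13099008/35, …
ICs: h(0) = 0, h′(0) = -36.

f: a_k = 0, -12, 24, -64, 192, -3072/5, 2048, -49152/7, 24576, …
g: a_k = 3, 12, 48, 192, 768, 3072, 12288, 49152, 196608, …
h₀=f·g: eliminate ⇒ L₀, order ≤ 2·1.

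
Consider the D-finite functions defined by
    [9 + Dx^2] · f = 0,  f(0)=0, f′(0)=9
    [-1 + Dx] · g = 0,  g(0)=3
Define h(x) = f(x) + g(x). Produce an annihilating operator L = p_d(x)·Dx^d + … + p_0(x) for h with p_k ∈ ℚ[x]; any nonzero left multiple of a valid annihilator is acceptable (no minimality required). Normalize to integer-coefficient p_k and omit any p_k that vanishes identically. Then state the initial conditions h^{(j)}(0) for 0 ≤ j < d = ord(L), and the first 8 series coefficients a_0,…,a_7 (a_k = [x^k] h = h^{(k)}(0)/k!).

L = -9 + 9·Dx - Dx^2 + Dx^3  (order 3).
h: a_k = 3, 12, 3/2, -13, 1/8, 61/10, 1/240, -1093/840, …
ICs: h(0) = 3, h′(0) = 12, h′′(0) = 3.

f: a_k = 0, 9, 0, -27/2, 0, 243/40, 0, -729/560, …
g: a_k = 3, 3, 3/2, 1/2, 1/8, 1/40, 1/240, 1/1680, …
h₀=f+g: left-lcm gives L₀, ord ≤ 3.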